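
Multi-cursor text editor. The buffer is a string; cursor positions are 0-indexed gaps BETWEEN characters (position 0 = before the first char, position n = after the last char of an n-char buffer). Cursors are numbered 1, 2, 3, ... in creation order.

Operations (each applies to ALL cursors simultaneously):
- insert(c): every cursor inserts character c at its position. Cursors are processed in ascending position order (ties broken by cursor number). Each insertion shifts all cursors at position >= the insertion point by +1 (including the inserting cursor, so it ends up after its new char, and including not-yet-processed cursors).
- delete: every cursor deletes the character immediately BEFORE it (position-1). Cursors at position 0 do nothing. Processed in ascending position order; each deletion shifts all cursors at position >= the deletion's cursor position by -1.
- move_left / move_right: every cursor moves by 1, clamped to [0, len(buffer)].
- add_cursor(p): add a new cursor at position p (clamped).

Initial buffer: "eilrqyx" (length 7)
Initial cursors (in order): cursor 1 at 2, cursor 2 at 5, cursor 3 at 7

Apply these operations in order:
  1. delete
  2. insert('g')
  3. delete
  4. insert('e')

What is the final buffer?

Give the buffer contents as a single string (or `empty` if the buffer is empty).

After op 1 (delete): buffer="elry" (len 4), cursors c1@1 c2@3 c3@4, authorship ....
After op 2 (insert('g')): buffer="eglrgyg" (len 7), cursors c1@2 c2@5 c3@7, authorship .1..2.3
After op 3 (delete): buffer="elry" (len 4), cursors c1@1 c2@3 c3@4, authorship ....
After op 4 (insert('e')): buffer="eelreye" (len 7), cursors c1@2 c2@5 c3@7, authorship .1..2.3

Answer: eelreye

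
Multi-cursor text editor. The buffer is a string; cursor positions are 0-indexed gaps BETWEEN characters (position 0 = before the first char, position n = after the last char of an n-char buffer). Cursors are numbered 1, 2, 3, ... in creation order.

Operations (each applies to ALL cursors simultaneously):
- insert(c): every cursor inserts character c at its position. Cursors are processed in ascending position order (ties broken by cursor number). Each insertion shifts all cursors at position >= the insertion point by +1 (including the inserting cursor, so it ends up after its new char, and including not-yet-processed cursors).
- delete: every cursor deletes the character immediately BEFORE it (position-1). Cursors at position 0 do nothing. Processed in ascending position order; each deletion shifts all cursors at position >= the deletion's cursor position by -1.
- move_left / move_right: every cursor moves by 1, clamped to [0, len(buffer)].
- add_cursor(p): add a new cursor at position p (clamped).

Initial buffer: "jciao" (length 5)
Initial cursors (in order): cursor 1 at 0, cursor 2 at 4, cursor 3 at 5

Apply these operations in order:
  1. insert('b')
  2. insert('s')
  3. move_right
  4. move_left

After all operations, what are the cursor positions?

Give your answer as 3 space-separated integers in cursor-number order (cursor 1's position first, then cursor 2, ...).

After op 1 (insert('b')): buffer="bjciabob" (len 8), cursors c1@1 c2@6 c3@8, authorship 1....2.3
After op 2 (insert('s')): buffer="bsjciabsobs" (len 11), cursors c1@2 c2@8 c3@11, authorship 11....22.33
After op 3 (move_right): buffer="bsjciabsobs" (len 11), cursors c1@3 c2@9 c3@11, authorship 11....22.33
After op 4 (move_left): buffer="bsjciabsobs" (len 11), cursors c1@2 c2@8 c3@10, authorship 11....22.33

Answer: 2 8 10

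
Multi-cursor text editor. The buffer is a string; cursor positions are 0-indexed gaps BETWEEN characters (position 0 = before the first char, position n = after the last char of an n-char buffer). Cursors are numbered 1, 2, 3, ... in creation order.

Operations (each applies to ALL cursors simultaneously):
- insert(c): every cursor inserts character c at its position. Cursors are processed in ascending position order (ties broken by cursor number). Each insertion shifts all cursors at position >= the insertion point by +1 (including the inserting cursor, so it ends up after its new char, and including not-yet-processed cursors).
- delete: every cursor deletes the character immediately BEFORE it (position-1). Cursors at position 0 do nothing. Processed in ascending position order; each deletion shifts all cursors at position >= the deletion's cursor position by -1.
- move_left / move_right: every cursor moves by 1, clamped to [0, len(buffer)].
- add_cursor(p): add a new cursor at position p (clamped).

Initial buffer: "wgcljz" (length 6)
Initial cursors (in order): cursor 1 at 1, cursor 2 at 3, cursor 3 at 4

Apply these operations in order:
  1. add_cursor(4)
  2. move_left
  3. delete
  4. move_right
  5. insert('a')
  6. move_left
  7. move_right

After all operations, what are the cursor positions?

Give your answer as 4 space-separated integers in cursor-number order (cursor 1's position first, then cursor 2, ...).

Answer: 5 5 5 5

Derivation:
After op 1 (add_cursor(4)): buffer="wgcljz" (len 6), cursors c1@1 c2@3 c3@4 c4@4, authorship ......
After op 2 (move_left): buffer="wgcljz" (len 6), cursors c1@0 c2@2 c3@3 c4@3, authorship ......
After op 3 (delete): buffer="ljz" (len 3), cursors c1@0 c2@0 c3@0 c4@0, authorship ...
After op 4 (move_right): buffer="ljz" (len 3), cursors c1@1 c2@1 c3@1 c4@1, authorship ...
After op 5 (insert('a')): buffer="laaaajz" (len 7), cursors c1@5 c2@5 c3@5 c4@5, authorship .1234..
After op 6 (move_left): buffer="laaaajz" (len 7), cursors c1@4 c2@4 c3@4 c4@4, authorship .1234..
After op 7 (move_right): buffer="laaaajz" (len 7), cursors c1@5 c2@5 c3@5 c4@5, authorship .1234..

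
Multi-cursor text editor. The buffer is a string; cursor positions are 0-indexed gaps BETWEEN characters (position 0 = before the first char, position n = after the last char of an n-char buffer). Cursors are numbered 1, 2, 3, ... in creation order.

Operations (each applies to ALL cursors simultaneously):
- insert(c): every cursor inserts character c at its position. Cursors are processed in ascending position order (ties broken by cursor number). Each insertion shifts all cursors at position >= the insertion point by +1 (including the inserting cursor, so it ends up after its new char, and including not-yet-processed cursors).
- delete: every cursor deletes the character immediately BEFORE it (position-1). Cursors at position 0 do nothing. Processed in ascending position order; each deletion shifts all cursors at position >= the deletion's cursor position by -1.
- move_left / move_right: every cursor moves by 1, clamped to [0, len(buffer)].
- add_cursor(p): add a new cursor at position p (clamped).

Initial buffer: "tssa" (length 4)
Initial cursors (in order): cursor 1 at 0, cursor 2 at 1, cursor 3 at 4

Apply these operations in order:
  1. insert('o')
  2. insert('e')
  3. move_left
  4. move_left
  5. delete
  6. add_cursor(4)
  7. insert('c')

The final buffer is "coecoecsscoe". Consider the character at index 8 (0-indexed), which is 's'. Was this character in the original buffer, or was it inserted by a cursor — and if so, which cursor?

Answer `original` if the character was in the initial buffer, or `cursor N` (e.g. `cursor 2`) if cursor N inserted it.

Answer: original

Derivation:
After op 1 (insert('o')): buffer="otossao" (len 7), cursors c1@1 c2@3 c3@7, authorship 1.2...3
After op 2 (insert('e')): buffer="oetoessaoe" (len 10), cursors c1@2 c2@5 c3@10, authorship 11.22...33
After op 3 (move_left): buffer="oetoessaoe" (len 10), cursors c1@1 c2@4 c3@9, authorship 11.22...33
After op 4 (move_left): buffer="oetoessaoe" (len 10), cursors c1@0 c2@3 c3@8, authorship 11.22...33
After op 5 (delete): buffer="oeoessoe" (len 8), cursors c1@0 c2@2 c3@6, authorship 1122..33
After op 6 (add_cursor(4)): buffer="oeoessoe" (len 8), cursors c1@0 c2@2 c4@4 c3@6, authorship 1122..33
After op 7 (insert('c')): buffer="coecoecsscoe" (len 12), cursors c1@1 c2@4 c4@7 c3@10, authorship 1112224..333
Authorship (.=original, N=cursor N): 1 1 1 2 2 2 4 . . 3 3 3
Index 8: author = original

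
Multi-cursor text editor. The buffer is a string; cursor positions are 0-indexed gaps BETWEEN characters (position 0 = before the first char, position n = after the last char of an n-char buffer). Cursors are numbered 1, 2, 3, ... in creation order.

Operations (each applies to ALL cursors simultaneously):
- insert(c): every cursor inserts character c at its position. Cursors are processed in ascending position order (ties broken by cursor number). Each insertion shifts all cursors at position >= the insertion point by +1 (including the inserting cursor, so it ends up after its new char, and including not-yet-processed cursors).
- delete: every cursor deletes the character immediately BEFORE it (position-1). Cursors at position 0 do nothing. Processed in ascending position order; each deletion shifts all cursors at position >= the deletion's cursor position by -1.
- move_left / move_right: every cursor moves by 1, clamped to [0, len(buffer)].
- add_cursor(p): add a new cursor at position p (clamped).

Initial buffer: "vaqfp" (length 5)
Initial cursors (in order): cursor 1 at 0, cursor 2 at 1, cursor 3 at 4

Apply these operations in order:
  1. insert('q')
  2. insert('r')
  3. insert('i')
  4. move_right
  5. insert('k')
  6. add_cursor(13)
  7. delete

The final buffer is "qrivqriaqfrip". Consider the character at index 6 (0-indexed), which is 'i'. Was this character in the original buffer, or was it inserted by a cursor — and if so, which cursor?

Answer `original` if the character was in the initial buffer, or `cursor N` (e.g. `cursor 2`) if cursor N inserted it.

Answer: cursor 2

Derivation:
After op 1 (insert('q')): buffer="qvqaqfqp" (len 8), cursors c1@1 c2@3 c3@7, authorship 1.2...3.
After op 2 (insert('r')): buffer="qrvqraqfqrp" (len 11), cursors c1@2 c2@5 c3@10, authorship 11.22...33.
After op 3 (insert('i')): buffer="qrivqriaqfqrip" (len 14), cursors c1@3 c2@7 c3@13, authorship 111.222...333.
After op 4 (move_right): buffer="qrivqriaqfqrip" (len 14), cursors c1@4 c2@8 c3@14, authorship 111.222...333.
After op 5 (insert('k')): buffer="qrivkqriakqfqripk" (len 17), cursors c1@5 c2@10 c3@17, authorship 111.1222.2..333.3
After op 6 (add_cursor(13)): buffer="qrivkqriakqfqripk" (len 17), cursors c1@5 c2@10 c4@13 c3@17, authorship 111.1222.2..333.3
After op 7 (delete): buffer="qrivqriaqfrip" (len 13), cursors c1@4 c2@8 c4@10 c3@13, authorship 111.222...33.
Authorship (.=original, N=cursor N): 1 1 1 . 2 2 2 . . . 3 3 .
Index 6: author = 2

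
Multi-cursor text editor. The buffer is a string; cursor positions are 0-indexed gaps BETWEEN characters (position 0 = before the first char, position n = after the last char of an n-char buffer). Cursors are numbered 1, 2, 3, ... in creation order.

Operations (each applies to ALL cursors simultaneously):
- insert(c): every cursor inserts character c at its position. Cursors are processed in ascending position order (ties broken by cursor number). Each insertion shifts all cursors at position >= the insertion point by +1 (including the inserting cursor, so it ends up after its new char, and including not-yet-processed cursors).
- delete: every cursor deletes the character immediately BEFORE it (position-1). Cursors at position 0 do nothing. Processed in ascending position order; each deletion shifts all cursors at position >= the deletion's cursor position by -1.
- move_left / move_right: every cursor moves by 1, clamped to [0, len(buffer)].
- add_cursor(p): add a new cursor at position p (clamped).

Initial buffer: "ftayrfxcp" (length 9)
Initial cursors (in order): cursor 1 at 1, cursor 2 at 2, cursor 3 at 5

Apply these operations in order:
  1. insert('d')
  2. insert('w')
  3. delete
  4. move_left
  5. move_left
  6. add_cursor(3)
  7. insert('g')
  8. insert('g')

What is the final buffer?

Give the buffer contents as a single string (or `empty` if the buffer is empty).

After op 1 (insert('d')): buffer="fdtdayrdfxcp" (len 12), cursors c1@2 c2@4 c3@8, authorship .1.2...3....
After op 2 (insert('w')): buffer="fdwtdwayrdwfxcp" (len 15), cursors c1@3 c2@6 c3@11, authorship .11.22...33....
After op 3 (delete): buffer="fdtdayrdfxcp" (len 12), cursors c1@2 c2@4 c3@8, authorship .1.2...3....
After op 4 (move_left): buffer="fdtdayrdfxcp" (len 12), cursors c1@1 c2@3 c3@7, authorship .1.2...3....
After op 5 (move_left): buffer="fdtdayrdfxcp" (len 12), cursors c1@0 c2@2 c3@6, authorship .1.2...3....
After op 6 (add_cursor(3)): buffer="fdtdayrdfxcp" (len 12), cursors c1@0 c2@2 c4@3 c3@6, authorship .1.2...3....
After op 7 (insert('g')): buffer="gfdgtgdaygrdfxcp" (len 16), cursors c1@1 c2@4 c4@6 c3@10, authorship 1.12.42..3.3....
After op 8 (insert('g')): buffer="ggfdggtggdayggrdfxcp" (len 20), cursors c1@2 c2@6 c4@9 c3@14, authorship 11.122.442..33.3....

Answer: ggfdggtggdayggrdfxcp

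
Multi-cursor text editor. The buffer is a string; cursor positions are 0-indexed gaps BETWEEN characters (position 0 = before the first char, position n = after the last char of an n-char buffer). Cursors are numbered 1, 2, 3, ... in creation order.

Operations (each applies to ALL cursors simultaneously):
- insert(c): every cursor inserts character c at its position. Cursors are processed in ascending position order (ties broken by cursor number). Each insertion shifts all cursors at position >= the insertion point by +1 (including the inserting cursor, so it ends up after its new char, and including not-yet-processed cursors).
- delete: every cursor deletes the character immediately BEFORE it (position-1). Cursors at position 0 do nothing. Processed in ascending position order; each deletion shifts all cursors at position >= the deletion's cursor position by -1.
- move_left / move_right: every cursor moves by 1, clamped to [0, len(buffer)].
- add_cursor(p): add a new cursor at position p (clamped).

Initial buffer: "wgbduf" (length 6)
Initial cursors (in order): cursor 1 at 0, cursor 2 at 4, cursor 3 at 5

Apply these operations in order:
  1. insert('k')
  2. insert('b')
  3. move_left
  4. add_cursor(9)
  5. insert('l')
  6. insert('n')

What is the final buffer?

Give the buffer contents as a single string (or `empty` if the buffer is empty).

Answer: klnbwgbdklnbulnklnbf

Derivation:
After op 1 (insert('k')): buffer="kwgbdkukf" (len 9), cursors c1@1 c2@6 c3@8, authorship 1....2.3.
After op 2 (insert('b')): buffer="kbwgbdkbukbf" (len 12), cursors c1@2 c2@8 c3@11, authorship 11....22.33.
After op 3 (move_left): buffer="kbwgbdkbukbf" (len 12), cursors c1@1 c2@7 c3@10, authorship 11....22.33.
After op 4 (add_cursor(9)): buffer="kbwgbdkbukbf" (len 12), cursors c1@1 c2@7 c4@9 c3@10, authorship 11....22.33.
After op 5 (insert('l')): buffer="klbwgbdklbulklbf" (len 16), cursors c1@2 c2@9 c4@12 c3@14, authorship 111....222.4333.
After op 6 (insert('n')): buffer="klnbwgbdklnbulnklnbf" (len 20), cursors c1@3 c2@11 c4@15 c3@18, authorship 1111....2222.443333.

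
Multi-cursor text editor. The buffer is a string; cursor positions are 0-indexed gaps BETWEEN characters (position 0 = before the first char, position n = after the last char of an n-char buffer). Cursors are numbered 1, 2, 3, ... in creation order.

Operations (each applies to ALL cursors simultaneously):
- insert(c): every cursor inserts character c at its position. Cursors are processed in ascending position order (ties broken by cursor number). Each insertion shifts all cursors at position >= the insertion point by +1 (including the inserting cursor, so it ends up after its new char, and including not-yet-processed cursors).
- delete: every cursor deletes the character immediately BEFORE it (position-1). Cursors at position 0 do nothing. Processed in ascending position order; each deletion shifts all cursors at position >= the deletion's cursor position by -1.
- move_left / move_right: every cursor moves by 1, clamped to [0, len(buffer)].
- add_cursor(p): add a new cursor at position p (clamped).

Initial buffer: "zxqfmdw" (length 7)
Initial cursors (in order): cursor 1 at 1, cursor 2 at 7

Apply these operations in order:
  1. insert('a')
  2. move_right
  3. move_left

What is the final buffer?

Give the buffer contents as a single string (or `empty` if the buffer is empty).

After op 1 (insert('a')): buffer="zaxqfmdwa" (len 9), cursors c1@2 c2@9, authorship .1......2
After op 2 (move_right): buffer="zaxqfmdwa" (len 9), cursors c1@3 c2@9, authorship .1......2
After op 3 (move_left): buffer="zaxqfmdwa" (len 9), cursors c1@2 c2@8, authorship .1......2

Answer: zaxqfmdwa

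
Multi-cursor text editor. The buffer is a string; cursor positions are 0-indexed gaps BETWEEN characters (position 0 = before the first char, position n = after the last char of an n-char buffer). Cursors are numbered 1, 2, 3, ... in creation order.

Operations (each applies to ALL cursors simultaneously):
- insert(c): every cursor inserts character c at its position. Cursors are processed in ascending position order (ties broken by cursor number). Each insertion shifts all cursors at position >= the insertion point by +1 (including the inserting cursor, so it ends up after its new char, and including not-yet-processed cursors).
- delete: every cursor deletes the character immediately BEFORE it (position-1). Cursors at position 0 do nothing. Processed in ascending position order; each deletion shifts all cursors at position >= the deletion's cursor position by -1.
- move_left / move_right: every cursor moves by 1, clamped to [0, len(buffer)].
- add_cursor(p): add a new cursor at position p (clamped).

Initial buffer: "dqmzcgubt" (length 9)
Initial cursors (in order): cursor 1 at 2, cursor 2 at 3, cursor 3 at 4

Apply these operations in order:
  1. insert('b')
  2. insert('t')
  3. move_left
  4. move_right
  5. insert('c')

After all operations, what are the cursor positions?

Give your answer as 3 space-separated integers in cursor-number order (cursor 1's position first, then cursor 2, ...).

Answer: 5 9 13

Derivation:
After op 1 (insert('b')): buffer="dqbmbzbcgubt" (len 12), cursors c1@3 c2@5 c3@7, authorship ..1.2.3.....
After op 2 (insert('t')): buffer="dqbtmbtzbtcgubt" (len 15), cursors c1@4 c2@7 c3@10, authorship ..11.22.33.....
After op 3 (move_left): buffer="dqbtmbtzbtcgubt" (len 15), cursors c1@3 c2@6 c3@9, authorship ..11.22.33.....
After op 4 (move_right): buffer="dqbtmbtzbtcgubt" (len 15), cursors c1@4 c2@7 c3@10, authorship ..11.22.33.....
After op 5 (insert('c')): buffer="dqbtcmbtczbtccgubt" (len 18), cursors c1@5 c2@9 c3@13, authorship ..111.222.333.....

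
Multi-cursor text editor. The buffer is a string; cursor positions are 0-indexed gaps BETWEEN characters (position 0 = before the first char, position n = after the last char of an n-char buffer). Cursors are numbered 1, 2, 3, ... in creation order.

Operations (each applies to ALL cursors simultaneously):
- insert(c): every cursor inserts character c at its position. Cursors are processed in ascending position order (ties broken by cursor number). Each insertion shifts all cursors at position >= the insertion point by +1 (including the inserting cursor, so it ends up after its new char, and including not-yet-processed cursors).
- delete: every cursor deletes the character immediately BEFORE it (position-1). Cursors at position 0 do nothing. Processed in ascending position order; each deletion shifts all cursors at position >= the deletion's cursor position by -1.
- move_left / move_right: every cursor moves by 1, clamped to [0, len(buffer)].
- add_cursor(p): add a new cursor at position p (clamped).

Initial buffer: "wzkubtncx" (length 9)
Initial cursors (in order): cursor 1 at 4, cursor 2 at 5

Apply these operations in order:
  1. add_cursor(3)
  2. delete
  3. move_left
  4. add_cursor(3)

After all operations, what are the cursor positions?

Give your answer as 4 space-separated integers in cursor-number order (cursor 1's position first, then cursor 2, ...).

Answer: 1 1 1 3

Derivation:
After op 1 (add_cursor(3)): buffer="wzkubtncx" (len 9), cursors c3@3 c1@4 c2@5, authorship .........
After op 2 (delete): buffer="wztncx" (len 6), cursors c1@2 c2@2 c3@2, authorship ......
After op 3 (move_left): buffer="wztncx" (len 6), cursors c1@1 c2@1 c3@1, authorship ......
After op 4 (add_cursor(3)): buffer="wztncx" (len 6), cursors c1@1 c2@1 c3@1 c4@3, authorship ......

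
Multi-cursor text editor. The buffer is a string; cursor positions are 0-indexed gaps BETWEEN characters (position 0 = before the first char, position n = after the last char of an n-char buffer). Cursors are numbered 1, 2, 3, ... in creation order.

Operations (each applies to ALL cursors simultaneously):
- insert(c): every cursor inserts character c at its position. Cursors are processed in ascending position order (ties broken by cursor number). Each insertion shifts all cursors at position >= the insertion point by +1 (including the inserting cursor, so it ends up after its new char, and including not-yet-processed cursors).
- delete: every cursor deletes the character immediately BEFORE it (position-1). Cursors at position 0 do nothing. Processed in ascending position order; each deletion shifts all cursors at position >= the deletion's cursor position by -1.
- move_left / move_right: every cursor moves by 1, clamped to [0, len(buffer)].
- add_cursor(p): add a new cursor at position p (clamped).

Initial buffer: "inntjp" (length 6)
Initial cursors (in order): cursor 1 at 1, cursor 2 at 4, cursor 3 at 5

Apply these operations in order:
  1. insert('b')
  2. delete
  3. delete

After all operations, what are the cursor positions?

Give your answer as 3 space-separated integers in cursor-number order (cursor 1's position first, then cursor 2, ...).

Answer: 0 2 2

Derivation:
After op 1 (insert('b')): buffer="ibnntbjbp" (len 9), cursors c1@2 c2@6 c3@8, authorship .1...2.3.
After op 2 (delete): buffer="inntjp" (len 6), cursors c1@1 c2@4 c3@5, authorship ......
After op 3 (delete): buffer="nnp" (len 3), cursors c1@0 c2@2 c3@2, authorship ...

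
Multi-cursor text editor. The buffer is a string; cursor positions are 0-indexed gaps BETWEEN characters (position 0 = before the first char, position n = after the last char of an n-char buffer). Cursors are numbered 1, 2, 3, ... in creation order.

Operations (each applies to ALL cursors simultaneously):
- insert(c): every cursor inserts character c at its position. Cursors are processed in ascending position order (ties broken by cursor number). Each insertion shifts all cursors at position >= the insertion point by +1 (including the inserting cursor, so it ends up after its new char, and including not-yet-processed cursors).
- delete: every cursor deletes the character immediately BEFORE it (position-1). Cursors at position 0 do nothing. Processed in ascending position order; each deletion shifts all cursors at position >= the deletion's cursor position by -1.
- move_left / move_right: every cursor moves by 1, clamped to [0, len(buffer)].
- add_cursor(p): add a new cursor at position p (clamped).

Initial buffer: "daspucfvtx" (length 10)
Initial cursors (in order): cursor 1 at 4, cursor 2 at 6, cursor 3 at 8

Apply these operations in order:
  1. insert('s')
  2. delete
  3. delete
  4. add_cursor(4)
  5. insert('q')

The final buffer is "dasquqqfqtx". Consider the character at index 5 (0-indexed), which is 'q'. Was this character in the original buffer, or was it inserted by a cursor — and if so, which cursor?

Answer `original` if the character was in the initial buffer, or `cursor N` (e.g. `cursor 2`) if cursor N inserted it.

Answer: cursor 2

Derivation:
After op 1 (insert('s')): buffer="daspsucsfvstx" (len 13), cursors c1@5 c2@8 c3@11, authorship ....1..2..3..
After op 2 (delete): buffer="daspucfvtx" (len 10), cursors c1@4 c2@6 c3@8, authorship ..........
After op 3 (delete): buffer="dasuftx" (len 7), cursors c1@3 c2@4 c3@5, authorship .......
After op 4 (add_cursor(4)): buffer="dasuftx" (len 7), cursors c1@3 c2@4 c4@4 c3@5, authorship .......
After op 5 (insert('q')): buffer="dasquqqfqtx" (len 11), cursors c1@4 c2@7 c4@7 c3@9, authorship ...1.24.3..
Authorship (.=original, N=cursor N): . . . 1 . 2 4 . 3 . .
Index 5: author = 2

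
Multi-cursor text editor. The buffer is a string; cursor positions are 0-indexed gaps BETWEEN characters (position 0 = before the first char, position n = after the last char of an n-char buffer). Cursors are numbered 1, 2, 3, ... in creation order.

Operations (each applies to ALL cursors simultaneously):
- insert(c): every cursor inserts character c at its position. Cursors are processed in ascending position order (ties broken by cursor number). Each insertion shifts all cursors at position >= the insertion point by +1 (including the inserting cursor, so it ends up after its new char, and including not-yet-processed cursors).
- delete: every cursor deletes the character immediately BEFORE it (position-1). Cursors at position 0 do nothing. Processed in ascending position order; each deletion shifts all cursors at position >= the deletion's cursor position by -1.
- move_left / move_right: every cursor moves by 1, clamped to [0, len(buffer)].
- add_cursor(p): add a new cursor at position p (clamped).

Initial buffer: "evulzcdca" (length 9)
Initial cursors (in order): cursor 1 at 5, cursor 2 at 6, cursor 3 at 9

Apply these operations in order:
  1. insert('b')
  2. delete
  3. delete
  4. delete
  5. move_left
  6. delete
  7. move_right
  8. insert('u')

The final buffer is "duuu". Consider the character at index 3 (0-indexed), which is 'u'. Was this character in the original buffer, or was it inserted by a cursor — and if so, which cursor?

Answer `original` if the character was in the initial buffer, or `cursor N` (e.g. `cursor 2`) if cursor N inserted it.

Answer: cursor 3

Derivation:
After op 1 (insert('b')): buffer="evulzbcbdcab" (len 12), cursors c1@6 c2@8 c3@12, authorship .....1.2...3
After op 2 (delete): buffer="evulzcdca" (len 9), cursors c1@5 c2@6 c3@9, authorship .........
After op 3 (delete): buffer="evuldc" (len 6), cursors c1@4 c2@4 c3@6, authorship ......
After op 4 (delete): buffer="evd" (len 3), cursors c1@2 c2@2 c3@3, authorship ...
After op 5 (move_left): buffer="evd" (len 3), cursors c1@1 c2@1 c3@2, authorship ...
After op 6 (delete): buffer="d" (len 1), cursors c1@0 c2@0 c3@0, authorship .
After op 7 (move_right): buffer="d" (len 1), cursors c1@1 c2@1 c3@1, authorship .
After op 8 (insert('u')): buffer="duuu" (len 4), cursors c1@4 c2@4 c3@4, authorship .123
Authorship (.=original, N=cursor N): . 1 2 3
Index 3: author = 3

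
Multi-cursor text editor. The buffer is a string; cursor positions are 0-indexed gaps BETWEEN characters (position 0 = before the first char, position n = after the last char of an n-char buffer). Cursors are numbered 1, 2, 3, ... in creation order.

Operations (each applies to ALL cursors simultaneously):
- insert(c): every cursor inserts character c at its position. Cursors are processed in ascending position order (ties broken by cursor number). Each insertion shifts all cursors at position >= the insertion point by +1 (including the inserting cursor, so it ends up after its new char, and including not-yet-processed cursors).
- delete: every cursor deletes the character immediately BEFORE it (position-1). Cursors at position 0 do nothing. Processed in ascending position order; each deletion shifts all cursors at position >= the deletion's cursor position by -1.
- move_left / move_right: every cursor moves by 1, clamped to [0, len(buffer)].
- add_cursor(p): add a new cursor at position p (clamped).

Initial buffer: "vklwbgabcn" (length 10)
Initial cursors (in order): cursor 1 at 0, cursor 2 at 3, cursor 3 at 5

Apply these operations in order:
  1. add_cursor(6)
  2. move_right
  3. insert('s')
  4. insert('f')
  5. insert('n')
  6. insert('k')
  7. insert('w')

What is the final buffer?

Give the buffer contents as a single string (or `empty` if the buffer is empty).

Answer: vsfnkwklwsfnkwbgsfnkwasfnkwbcn

Derivation:
After op 1 (add_cursor(6)): buffer="vklwbgabcn" (len 10), cursors c1@0 c2@3 c3@5 c4@6, authorship ..........
After op 2 (move_right): buffer="vklwbgabcn" (len 10), cursors c1@1 c2@4 c3@6 c4@7, authorship ..........
After op 3 (insert('s')): buffer="vsklwsbgsasbcn" (len 14), cursors c1@2 c2@6 c3@9 c4@11, authorship .1...2..3.4...
After op 4 (insert('f')): buffer="vsfklwsfbgsfasfbcn" (len 18), cursors c1@3 c2@8 c3@12 c4@15, authorship .11...22..33.44...
After op 5 (insert('n')): buffer="vsfnklwsfnbgsfnasfnbcn" (len 22), cursors c1@4 c2@10 c3@15 c4@19, authorship .111...222..333.444...
After op 6 (insert('k')): buffer="vsfnkklwsfnkbgsfnkasfnkbcn" (len 26), cursors c1@5 c2@12 c3@18 c4@23, authorship .1111...2222..3333.4444...
After op 7 (insert('w')): buffer="vsfnkwklwsfnkwbgsfnkwasfnkwbcn" (len 30), cursors c1@6 c2@14 c3@21 c4@27, authorship .11111...22222..33333.44444...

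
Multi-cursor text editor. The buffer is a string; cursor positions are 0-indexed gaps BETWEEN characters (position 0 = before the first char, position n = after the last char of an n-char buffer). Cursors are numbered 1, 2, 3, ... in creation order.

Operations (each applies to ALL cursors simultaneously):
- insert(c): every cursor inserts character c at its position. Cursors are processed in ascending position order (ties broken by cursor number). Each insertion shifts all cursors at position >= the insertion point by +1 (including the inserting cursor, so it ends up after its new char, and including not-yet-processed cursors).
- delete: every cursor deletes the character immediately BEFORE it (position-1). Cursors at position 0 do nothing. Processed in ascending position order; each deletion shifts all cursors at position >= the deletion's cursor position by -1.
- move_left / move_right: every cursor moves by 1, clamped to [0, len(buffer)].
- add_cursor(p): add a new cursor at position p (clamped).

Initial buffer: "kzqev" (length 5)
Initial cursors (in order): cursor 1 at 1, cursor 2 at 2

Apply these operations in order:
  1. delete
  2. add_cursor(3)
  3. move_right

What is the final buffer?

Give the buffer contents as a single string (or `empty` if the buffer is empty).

Answer: qev

Derivation:
After op 1 (delete): buffer="qev" (len 3), cursors c1@0 c2@0, authorship ...
After op 2 (add_cursor(3)): buffer="qev" (len 3), cursors c1@0 c2@0 c3@3, authorship ...
After op 3 (move_right): buffer="qev" (len 3), cursors c1@1 c2@1 c3@3, authorship ...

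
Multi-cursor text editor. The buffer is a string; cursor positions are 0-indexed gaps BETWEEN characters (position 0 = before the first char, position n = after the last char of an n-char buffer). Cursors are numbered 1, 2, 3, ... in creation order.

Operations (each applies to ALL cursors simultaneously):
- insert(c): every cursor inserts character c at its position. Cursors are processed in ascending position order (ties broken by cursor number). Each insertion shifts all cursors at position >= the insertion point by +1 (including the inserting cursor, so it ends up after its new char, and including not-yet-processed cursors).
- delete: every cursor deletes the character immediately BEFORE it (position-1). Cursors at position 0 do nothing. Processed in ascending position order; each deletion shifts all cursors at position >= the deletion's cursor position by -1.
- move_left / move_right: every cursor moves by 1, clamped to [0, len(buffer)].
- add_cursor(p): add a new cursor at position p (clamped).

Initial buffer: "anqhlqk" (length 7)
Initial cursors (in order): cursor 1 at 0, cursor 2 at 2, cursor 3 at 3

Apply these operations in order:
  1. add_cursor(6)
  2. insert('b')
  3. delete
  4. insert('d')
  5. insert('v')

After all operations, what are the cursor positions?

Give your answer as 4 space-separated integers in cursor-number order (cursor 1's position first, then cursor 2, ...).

Answer: 2 6 9 14

Derivation:
After op 1 (add_cursor(6)): buffer="anqhlqk" (len 7), cursors c1@0 c2@2 c3@3 c4@6, authorship .......
After op 2 (insert('b')): buffer="banbqbhlqbk" (len 11), cursors c1@1 c2@4 c3@6 c4@10, authorship 1..2.3...4.
After op 3 (delete): buffer="anqhlqk" (len 7), cursors c1@0 c2@2 c3@3 c4@6, authorship .......
After op 4 (insert('d')): buffer="dandqdhlqdk" (len 11), cursors c1@1 c2@4 c3@6 c4@10, authorship 1..2.3...4.
After op 5 (insert('v')): buffer="dvandvqdvhlqdvk" (len 15), cursors c1@2 c2@6 c3@9 c4@14, authorship 11..22.33...44.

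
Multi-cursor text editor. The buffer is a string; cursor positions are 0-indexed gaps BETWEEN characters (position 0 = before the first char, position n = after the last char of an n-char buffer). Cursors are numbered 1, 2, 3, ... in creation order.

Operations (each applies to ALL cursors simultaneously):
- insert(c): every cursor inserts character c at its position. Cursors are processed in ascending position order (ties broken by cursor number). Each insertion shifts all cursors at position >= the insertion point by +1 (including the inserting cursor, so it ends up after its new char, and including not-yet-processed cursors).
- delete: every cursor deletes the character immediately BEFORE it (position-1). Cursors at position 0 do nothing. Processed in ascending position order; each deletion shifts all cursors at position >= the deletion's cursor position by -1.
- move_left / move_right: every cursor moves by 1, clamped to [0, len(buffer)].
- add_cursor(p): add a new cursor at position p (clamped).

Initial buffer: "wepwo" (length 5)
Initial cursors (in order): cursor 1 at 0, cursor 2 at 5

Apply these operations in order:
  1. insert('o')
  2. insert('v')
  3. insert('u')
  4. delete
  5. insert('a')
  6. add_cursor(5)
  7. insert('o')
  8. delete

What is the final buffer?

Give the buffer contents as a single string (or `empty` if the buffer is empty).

After op 1 (insert('o')): buffer="owepwoo" (len 7), cursors c1@1 c2@7, authorship 1.....2
After op 2 (insert('v')): buffer="ovwepwoov" (len 9), cursors c1@2 c2@9, authorship 11.....22
After op 3 (insert('u')): buffer="ovuwepwoovu" (len 11), cursors c1@3 c2@11, authorship 111.....222
After op 4 (delete): buffer="ovwepwoov" (len 9), cursors c1@2 c2@9, authorship 11.....22
After op 5 (insert('a')): buffer="ovawepwoova" (len 11), cursors c1@3 c2@11, authorship 111.....222
After op 6 (add_cursor(5)): buffer="ovawepwoova" (len 11), cursors c1@3 c3@5 c2@11, authorship 111.....222
After op 7 (insert('o')): buffer="ovaoweopwoovao" (len 14), cursors c1@4 c3@7 c2@14, authorship 1111..3...2222
After op 8 (delete): buffer="ovawepwoova" (len 11), cursors c1@3 c3@5 c2@11, authorship 111.....222

Answer: ovawepwoova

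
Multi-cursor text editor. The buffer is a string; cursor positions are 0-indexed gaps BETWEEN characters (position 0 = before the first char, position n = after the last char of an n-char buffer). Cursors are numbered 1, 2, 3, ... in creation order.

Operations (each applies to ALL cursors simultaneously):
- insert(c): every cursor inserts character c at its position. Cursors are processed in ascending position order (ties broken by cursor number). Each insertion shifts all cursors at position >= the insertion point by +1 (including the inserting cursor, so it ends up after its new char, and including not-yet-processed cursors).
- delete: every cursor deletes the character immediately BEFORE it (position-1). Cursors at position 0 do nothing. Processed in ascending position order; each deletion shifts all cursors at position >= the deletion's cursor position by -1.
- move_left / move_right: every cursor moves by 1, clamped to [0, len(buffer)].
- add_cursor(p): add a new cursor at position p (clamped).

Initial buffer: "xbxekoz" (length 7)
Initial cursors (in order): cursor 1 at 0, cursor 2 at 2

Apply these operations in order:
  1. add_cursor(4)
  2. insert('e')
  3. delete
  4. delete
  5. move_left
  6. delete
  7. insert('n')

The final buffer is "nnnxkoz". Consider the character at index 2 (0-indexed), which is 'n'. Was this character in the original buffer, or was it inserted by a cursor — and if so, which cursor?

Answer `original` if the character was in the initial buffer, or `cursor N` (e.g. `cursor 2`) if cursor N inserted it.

Answer: cursor 3

Derivation:
After op 1 (add_cursor(4)): buffer="xbxekoz" (len 7), cursors c1@0 c2@2 c3@4, authorship .......
After op 2 (insert('e')): buffer="exbexeekoz" (len 10), cursors c1@1 c2@4 c3@7, authorship 1..2..3...
After op 3 (delete): buffer="xbxekoz" (len 7), cursors c1@0 c2@2 c3@4, authorship .......
After op 4 (delete): buffer="xxkoz" (len 5), cursors c1@0 c2@1 c3@2, authorship .....
After op 5 (move_left): buffer="xxkoz" (len 5), cursors c1@0 c2@0 c3@1, authorship .....
After op 6 (delete): buffer="xkoz" (len 4), cursors c1@0 c2@0 c3@0, authorship ....
After op 7 (insert('n')): buffer="nnnxkoz" (len 7), cursors c1@3 c2@3 c3@3, authorship 123....
Authorship (.=original, N=cursor N): 1 2 3 . . . .
Index 2: author = 3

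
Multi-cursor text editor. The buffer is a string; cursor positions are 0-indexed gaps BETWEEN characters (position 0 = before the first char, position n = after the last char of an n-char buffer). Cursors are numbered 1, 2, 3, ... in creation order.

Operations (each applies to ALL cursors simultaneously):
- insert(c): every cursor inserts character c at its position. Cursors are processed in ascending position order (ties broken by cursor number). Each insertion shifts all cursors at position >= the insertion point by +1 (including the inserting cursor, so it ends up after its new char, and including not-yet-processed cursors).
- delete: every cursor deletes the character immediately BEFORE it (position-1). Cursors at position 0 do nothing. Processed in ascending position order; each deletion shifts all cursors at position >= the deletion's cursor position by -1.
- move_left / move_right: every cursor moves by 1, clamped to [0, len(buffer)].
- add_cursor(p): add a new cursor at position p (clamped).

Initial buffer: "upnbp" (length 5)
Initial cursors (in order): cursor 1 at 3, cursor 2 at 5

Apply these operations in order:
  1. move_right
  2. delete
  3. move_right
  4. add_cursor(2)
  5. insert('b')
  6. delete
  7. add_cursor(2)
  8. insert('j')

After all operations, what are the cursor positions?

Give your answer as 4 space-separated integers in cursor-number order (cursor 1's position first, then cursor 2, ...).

After op 1 (move_right): buffer="upnbp" (len 5), cursors c1@4 c2@5, authorship .....
After op 2 (delete): buffer="upn" (len 3), cursors c1@3 c2@3, authorship ...
After op 3 (move_right): buffer="upn" (len 3), cursors c1@3 c2@3, authorship ...
After op 4 (add_cursor(2)): buffer="upn" (len 3), cursors c3@2 c1@3 c2@3, authorship ...
After op 5 (insert('b')): buffer="upbnbb" (len 6), cursors c3@3 c1@6 c2@6, authorship ..3.12
After op 6 (delete): buffer="upn" (len 3), cursors c3@2 c1@3 c2@3, authorship ...
After op 7 (add_cursor(2)): buffer="upn" (len 3), cursors c3@2 c4@2 c1@3 c2@3, authorship ...
After op 8 (insert('j')): buffer="upjjnjj" (len 7), cursors c3@4 c4@4 c1@7 c2@7, authorship ..34.12

Answer: 7 7 4 4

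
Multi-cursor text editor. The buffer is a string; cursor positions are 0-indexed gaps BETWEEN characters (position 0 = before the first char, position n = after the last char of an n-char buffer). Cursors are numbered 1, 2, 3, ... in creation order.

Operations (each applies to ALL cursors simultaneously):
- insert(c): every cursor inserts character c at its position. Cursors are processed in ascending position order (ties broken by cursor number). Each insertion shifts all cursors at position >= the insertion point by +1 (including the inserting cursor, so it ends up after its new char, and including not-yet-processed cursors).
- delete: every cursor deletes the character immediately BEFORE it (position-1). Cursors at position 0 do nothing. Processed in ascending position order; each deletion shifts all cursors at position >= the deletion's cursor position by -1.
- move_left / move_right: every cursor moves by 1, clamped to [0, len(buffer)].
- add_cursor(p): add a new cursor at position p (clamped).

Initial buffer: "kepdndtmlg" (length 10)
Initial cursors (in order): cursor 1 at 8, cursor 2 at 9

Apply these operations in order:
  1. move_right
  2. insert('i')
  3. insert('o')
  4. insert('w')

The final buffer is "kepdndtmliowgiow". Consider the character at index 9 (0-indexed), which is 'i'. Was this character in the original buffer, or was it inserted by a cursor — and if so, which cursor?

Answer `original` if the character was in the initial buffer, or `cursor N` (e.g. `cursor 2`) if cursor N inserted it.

Answer: cursor 1

Derivation:
After op 1 (move_right): buffer="kepdndtmlg" (len 10), cursors c1@9 c2@10, authorship ..........
After op 2 (insert('i')): buffer="kepdndtmligi" (len 12), cursors c1@10 c2@12, authorship .........1.2
After op 3 (insert('o')): buffer="kepdndtmliogio" (len 14), cursors c1@11 c2@14, authorship .........11.22
After op 4 (insert('w')): buffer="kepdndtmliowgiow" (len 16), cursors c1@12 c2@16, authorship .........111.222
Authorship (.=original, N=cursor N): . . . . . . . . . 1 1 1 . 2 2 2
Index 9: author = 1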